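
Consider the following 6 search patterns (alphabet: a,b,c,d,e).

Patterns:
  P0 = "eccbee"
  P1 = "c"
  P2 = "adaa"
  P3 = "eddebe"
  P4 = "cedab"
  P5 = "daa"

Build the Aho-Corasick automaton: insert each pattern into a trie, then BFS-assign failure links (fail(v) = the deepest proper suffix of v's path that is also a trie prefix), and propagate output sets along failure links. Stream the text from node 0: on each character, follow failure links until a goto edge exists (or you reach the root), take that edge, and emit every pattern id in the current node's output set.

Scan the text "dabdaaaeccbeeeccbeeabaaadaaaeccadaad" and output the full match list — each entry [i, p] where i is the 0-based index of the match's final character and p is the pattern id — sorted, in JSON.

Build automaton:
Trie nodes:
  n0 'ε': a→8 c→7 d→21 e→1
  n1 'e': c→2 d→12
  n2 'ec': c→3
  n3 'ecc': b→4
  n4 'eccb': e→5
  n5 'eccbe': e→6
  n6 'eccbee': ·  ←P0
  n7 'c': e→17  ←P1
  n8 'a': d→9
  n9 'ad': a→10
  n10 'ada': a→11
  n11 'adaa': ·  ←P2
  n12 'ed': d→13
  n13 'edd': e→14
  n14 'edde': b→15
  n15 'eddeb': e→16
  n16 'eddebe': ·  ←P3
  n17 'ce': d→18
  n18 'ced': a→19
  n19 'ceda': b→20
  n20 'cedab': ·  ←P4
  n21 'd': a→22
  n22 'da': a→23
  n23 'daa': ·  ←P5

BFS fail/out derivation:
  n1('e'): parent n0 fail=0; on 'e' 0 → fail=0;  out ∅∪∅=∅
  n7('c'): parent n0 fail=0; on 'c' 0 → fail=0;  out {1}∪∅={1}
  n8('a'): parent n0 fail=0; on 'a' 0 → fail=0;  out ∅∪∅=∅
  n21('d'): parent n0 fail=0; on 'd' 0 → fail=0;  out ∅∪∅=∅
  n2('ec'): parent n1 fail=0; on 'c' 0 → fail=7;  out ∅∪{1}={1}
  n9('ad'): parent n8 fail=0; on 'd' 0 → fail=21;  out ∅∪∅=∅
  n12('ed'): parent n1 fail=0; on 'd' 0 → fail=21;  out ∅∪∅=∅
  n17('ce'): parent n7 fail=0; on 'e' 0 → fail=1;  out ∅∪∅=∅
  n22('da'): parent n21 fail=0; on 'a' 0 → fail=8;  out ∅∪∅=∅
  n3('ecc'): parent n2 fail=7; on 'c' 7→0 → fail=7;  out ∅∪{1}={1}
  n10('ada'): parent n9 fail=21; on 'a' 21 → fail=22;  out ∅∪∅=∅
  n13('edd'): parent n12 fail=21; on 'd' 21→0 → fail=21;  out ∅∪∅=∅
  n18('ced'): parent n17 fail=1; on 'd' 1 → fail=12;  out ∅∪∅=∅
  n23('daa'): parent n22 fail=8; on 'a' 8→0 → fail=8;  out {5}∪∅={5}
  n4('eccb'): parent n3 fail=7; on 'b' 7→0 → fail=0;  out ∅∪∅=∅
  n11('adaa'): parent n10 fail=22; on 'a' 22 → fail=23;  out {2}∪{5}={2,5}
  n14('edde'): parent n13 fail=21; on 'e' 21→0 → fail=1;  out ∅∪∅=∅
  n19('ceda'): parent n18 fail=12; on 'a' 12→21 → fail=22;  out ∅∪∅=∅
  n5('eccbe'): parent n4 fail=0; on 'e' 0 → fail=1;  out ∅∪∅=∅
  n15('eddeb'): parent n14 fail=1; on 'b' 1→0 → fail=0;  out ∅∪∅=∅
  n20('cedab'): parent n19 fail=22; on 'b' 22→8→0 → fail=0;  out {4}∪∅={4}
  n6('eccbee'): parent n5 fail=1; on 'e' 1→0 → fail=1;  out {0}∪∅={0}
  n16('eddebe'): parent n15 fail=0; on 'e' 0 → fail=1;  out {3}∪∅={3}

Run:
[0] read 'd'  n0⇒n21
[1] read 'a'  n21⇒n22
[2] read 'b'  n22⇒n0 (via fail)
[3] read 'd'  n0⇒n21
[4] read 'a'  n21⇒n22
[5] read 'a'  n22⇒n23  → match P5@[3:5]
[6] read 'a'  n23⇒n8 (via fail)
[7] read 'e'  n8⇒n1 (via fail)
[8] read 'c'  n1⇒n2  → match P1@[8:8]
[9] read 'c'  n2⇒n3  → match P1@[9:9]
[10] read 'b'  n3⇒n4
[11] read 'e'  n4⇒n5
[12] read 'e'  n5⇒n6  → match P0@[7:12]
[13] read 'e'  n6⇒n1 (via fail)
[14] read 'c'  n1⇒n2  → match P1@[14:14]
[15] read 'c'  n2⇒n3  → match P1@[15:15]
[16] read 'b'  n3⇒n4
[17] read 'e'  n4⇒n5
[18] read 'e'  n5⇒n6  → match P0@[13:18]
[19] read 'a'  n6⇒n8 (via fail)
[20] read 'b'  n8⇒n0 (via fail)
[21] read 'a'  n0⇒n8
[22] read 'a'  n8⇒n8 (via fail)
[23] read 'a'  n8⇒n8 (via fail)
[24] read 'd'  n8⇒n9
[25] read 'a'  n9⇒n10
[26] read 'a'  n10⇒n11  → match P2@[23:26],P5@[24:26]
[27] read 'a'  n11⇒n8 (via fail)
[28] read 'e'  n8⇒n1 (via fail)
[29] read 'c'  n1⇒n2  → match P1@[29:29]
[30] read 'c'  n2⇒n3  → match P1@[30:30]
[31] read 'a'  n3⇒n8 (via fail)
[32] read 'd'  n8⇒n9
[33] read 'a'  n9⇒n10
[34] read 'a'  n10⇒n11  → match P2@[31:34],P5@[32:34]
[35] read 'd'  n11⇒n9 (via fail)

Result: [[5,5],[8,1],[9,1],[12,0],[14,1],[15,1],[18,0],[26,2],[26,5],[29,1],[30,1],[34,2],[34,5]]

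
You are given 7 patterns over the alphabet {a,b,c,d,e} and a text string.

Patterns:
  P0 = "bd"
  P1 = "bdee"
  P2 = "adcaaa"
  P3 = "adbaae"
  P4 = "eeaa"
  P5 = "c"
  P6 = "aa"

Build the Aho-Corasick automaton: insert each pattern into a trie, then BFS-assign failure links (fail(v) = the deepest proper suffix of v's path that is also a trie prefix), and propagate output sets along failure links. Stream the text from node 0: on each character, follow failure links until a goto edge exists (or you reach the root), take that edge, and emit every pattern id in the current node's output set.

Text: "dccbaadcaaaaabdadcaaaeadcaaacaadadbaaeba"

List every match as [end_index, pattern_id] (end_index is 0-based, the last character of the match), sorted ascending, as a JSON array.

Build automaton:
Trie (insert patterns):
  n0 'ε': a→5 b→1 c→19 e→15
  n1 'b': d→2
  n2 'bd': e→3  [P0 ends]
  n3 'bde': e→4
  n4 'bdee': ·  [P1 ends]
  n5 'a': a→20 d→6
  n6 'ad': b→11 c→7
  n7 'adc': a→8
  n8 'adca': a→9
  n9 'adcaa': a→10
  n10 'adcaaa': ·  [P2 ends]
  n11 'adb': a→12
  n12 'adba': a→13
  n13 'adbaa': e→14
  n14 'adbaae': ·  [P3 ends]
  n15 'e': e→16
  n16 'ee': a→17
  n17 'eea': a→18
  n18 'eeaa': ·  [P4 ends]
  n19 'c': ·  [P5 ends]
  n20 'aa': ·  [P6 ends]

BFS fail/out derivation:
  fail(1) 'b': from fail(0)=0 chase 'b': 0 ⇒ 0;  out=∅∪out(0)=∅
  fail(5) 'a': from fail(0)=0 chase 'a': 0 ⇒ 0;  out=∅∪out(0)=∅
  fail(15) 'e': from fail(0)=0 chase 'e': 0 ⇒ 0;  out=∅∪out(0)=∅
  fail(19) 'c': from fail(0)=0 chase 'c': 0 ⇒ 0;  out={5}∪out(0)={5}
  fail(2) 'bd': from fail(1)=0 chase 'd': 0 ⇒ 0;  out={0}∪out(0)={0}
  fail(6) 'ad': from fail(5)=0 chase 'd': 0 ⇒ 0;  out=∅∪out(0)=∅
  fail(16) 'ee': from fail(15)=0 chase 'e': 0 ⇒ 15;  out=∅∪out(15)=∅
  fail(20) 'aa': from fail(5)=0 chase 'a': 0 ⇒ 5;  out={6}∪out(5)={6}
  fail(3) 'bde': from fail(2)=0 chase 'e': 0 ⇒ 15;  out=∅∪out(15)=∅
  fail(7) 'adc': from fail(6)=0 chase 'c': 0 ⇒ 19;  out=∅∪out(19)={5}
  fail(11) 'adb': from fail(6)=0 chase 'b': 0 ⇒ 1;  out=∅∪out(1)=∅
  fail(17) 'eea': from fail(16)=15 chase 'a': 15→0 ⇒ 5;  out=∅∪out(5)=∅
  fail(4) 'bdee': from fail(3)=15 chase 'e': 15 ⇒ 16;  out={1}∪out(16)={1}
  fail(8) 'adca': from fail(7)=19 chase 'a': 19→0 ⇒ 5;  out=∅∪out(5)=∅
  fail(12) 'adba': from fail(11)=1 chase 'a': 1→0 ⇒ 5;  out=∅∪out(5)=∅
  fail(18) 'eeaa': from fail(17)=5 chase 'a': 5 ⇒ 20;  out={4}∪out(20)={4,6}
  fail(9) 'adcaa': from fail(8)=5 chase 'a': 5 ⇒ 20;  out=∅∪out(20)={6}
  fail(13) 'adbaa': from fail(12)=5 chase 'a': 5 ⇒ 20;  out=∅∪out(20)={6}
  fail(10) 'adcaaa': from fail(9)=20 chase 'a': 20→5 ⇒ 20;  out={2}∪out(20)={2,6}
  fail(14) 'adbaae': from fail(13)=20 chase 'e': 20→5→0 ⇒ 15;  out={3}∪out(15)={3}

Scan:
i=0 'd': node 0→0
i=1 'c': node 0→19  emit P5@[1:1]
i=2 'c': node 19→19 ·f  emit P5@[2:2]
i=3 'b': node 19→1 ·f
i=4 'a': node 1→5 ·f
i=5 'a': node 5→20  emit P6@[4:5]
i=6 'd': node 20→6 ·f
i=7 'c': node 6→7  emit P5@[7:7]
i=8 'a': node 7→8
i=9 'a': node 8→9  emit P6@[8:9]
i=10 'a': node 9→10  emit P2@[5:10],P6@[9:10]
i=11 'a': node 10→20 ·f  emit P6@[10:11]
i=12 'a': node 20→20 ·f  emit P6@[11:12]
i=13 'b': node 20→1 ·f
i=14 'd': node 1→2  emit P0@[13:14]
i=15 'a': node 2→5 ·f
i=16 'd': node 5→6
i=17 'c': node 6→7  emit P5@[17:17]
i=18 'a': node 7→8
i=19 'a': node 8→9  emit P6@[18:19]
i=20 'a': node 9→10  emit P2@[15:20],P6@[19:20]
i=21 'e': node 10→15 ·f
i=22 'a': node 15→5 ·f
i=23 'd': node 5→6
i=24 'c': node 6→7  emit P5@[24:24]
i=25 'a': node 7→8
i=26 'a': node 8→9  emit P6@[25:26]
i=27 'a': node 9→10  emit P2@[22:27],P6@[26:27]
i=28 'c': node 10→19 ·f  emit P5@[28:28]
i=29 'a': node 19→5 ·f
i=30 'a': node 5→20  emit P6@[29:30]
i=31 'd': node 20→6 ·f
i=32 'a': node 6→5 ·f
i=33 'd': node 5→6
i=34 'b': node 6→11
i=35 'a': node 11→12
i=36 'a': node 12→13  emit P6@[35:36]
i=37 'e': node 13→14  emit P3@[32:37]
i=38 'b': node 14→1 ·f
i=39 'a': node 1→5 ·f

All matches (sorted): [[1,5],[2,5],[5,6],[7,5],[9,6],[10,2],[10,6],[11,6],[12,6],[14,0],[17,5],[19,6],[20,2],[20,6],[24,5],[26,6],[27,2],[27,6],[28,5],[30,6],[36,6],[37,3]]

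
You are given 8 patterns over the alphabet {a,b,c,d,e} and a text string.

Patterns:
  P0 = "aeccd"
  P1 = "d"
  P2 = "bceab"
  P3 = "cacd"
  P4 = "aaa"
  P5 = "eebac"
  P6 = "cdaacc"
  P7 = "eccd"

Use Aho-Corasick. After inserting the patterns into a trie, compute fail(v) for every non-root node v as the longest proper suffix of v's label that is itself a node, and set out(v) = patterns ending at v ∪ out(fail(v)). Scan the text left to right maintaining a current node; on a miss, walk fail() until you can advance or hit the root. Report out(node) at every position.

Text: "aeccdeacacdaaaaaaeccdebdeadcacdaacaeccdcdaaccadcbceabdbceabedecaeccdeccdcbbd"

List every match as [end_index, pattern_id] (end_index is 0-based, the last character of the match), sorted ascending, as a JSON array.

Construct AC machine:
Trie (insert patterns):
  0='ε' goto a→1 b→7 c→12 d→6 e→18
  1='a' goto a→16 e→2
  2='ae' goto c→3
  3='aec' goto c→4
  4='aecc' goto d→5
  5='aeccd' goto ·  ←P0
  6='d' goto ·  ←P1
  7='b' goto c→8
  8='bc' goto e→9
  9='bce' goto a→10
  10='bcea' goto b→11
  11='bceab' goto ·  ←P2
  12='c' goto a→13 d→23
  13='ca' goto c→14
  14='cac' goto d→15
  15='cacd' goto ·  ←P3
  16='aa' goto a→17
  17='aaa' goto ·  ←P4
  18='e' goto c→28 e→19
  19='ee' goto b→20
  20='eeb' goto a→21
  21='eeba' goto c→22
  22='eebac' goto ·  ←P5
  23='cd' goto a→24
  24='cda' goto a→25
  25='cdaa' goto c→26
  26='cdaac' goto c→27
  27='cdaacc' goto ·  ←P6
  28='ec' goto c→29
  29='ecc' goto d→30
  30='eccd' goto ·  ←P7

BFS fail/out derivation:
  fail(1) 'a': from fail(0)=0 chase 'a': 0 ⇒ 0;  out=∅∪out(0)=∅
  fail(6) 'd': from fail(0)=0 chase 'd': 0 ⇒ 0;  out={1}∪out(0)={1}
  fail(7) 'b': from fail(0)=0 chase 'b': 0 ⇒ 0;  out=∅∪out(0)=∅
  fail(12) 'c': from fail(0)=0 chase 'c': 0 ⇒ 0;  out=∅∪out(0)=∅
  fail(18) 'e': from fail(0)=0 chase 'e': 0 ⇒ 0;  out=∅∪out(0)=∅
  fail(2) 'ae': from fail(1)=0 chase 'e': 0 ⇒ 18;  out=∅∪out(18)=∅
  fail(8) 'bc': from fail(7)=0 chase 'c': 0 ⇒ 12;  out=∅∪out(12)=∅
  fail(13) 'ca': from fail(12)=0 chase 'a': 0 ⇒ 1;  out=∅∪out(1)=∅
  fail(16) 'aa': from fail(1)=0 chase 'a': 0 ⇒ 1;  out=∅∪out(1)=∅
  fail(19) 'ee': from fail(18)=0 chase 'e': 0 ⇒ 18;  out=∅∪out(18)=∅
  fail(23) 'cd': from fail(12)=0 chase 'd': 0 ⇒ 6;  out=∅∪out(6)={1}
  fail(28) 'ec': from fail(18)=0 chase 'c': 0 ⇒ 12;  out=∅∪out(12)=∅
  fail(3) 'aec': from fail(2)=18 chase 'c': 18 ⇒ 28;  out=∅∪out(28)=∅
  fail(9) 'bce': from fail(8)=12 chase 'e': 12→0 ⇒ 18;  out=∅∪out(18)=∅
  fail(14) 'cac': from fail(13)=1 chase 'c': 1→0 ⇒ 12;  out=∅∪out(12)=∅
  fail(17) 'aaa': from fail(16)=1 chase 'a': 1 ⇒ 16;  out={4}∪out(16)={4}
  fail(20) 'eeb': from fail(19)=18 chase 'b': 18→0 ⇒ 7;  out=∅∪out(7)=∅
  fail(24) 'cda': from fail(23)=6 chase 'a': 6→0 ⇒ 1;  out=∅∪out(1)=∅
  fail(29) 'ecc': from fail(28)=12 chase 'c': 12→0 ⇒ 12;  out=∅∪out(12)=∅
  fail(4) 'aecc': from fail(3)=28 chase 'c': 28 ⇒ 29;  out=∅∪out(29)=∅
  fail(10) 'bcea': from fail(9)=18 chase 'a': 18→0 ⇒ 1;  out=∅∪out(1)=∅
  fail(15) 'cacd': from fail(14)=12 chase 'd': 12 ⇒ 23;  out={3}∪out(23)={1,3}
  fail(21) 'eeba': from fail(20)=7 chase 'a': 7→0 ⇒ 1;  out=∅∪out(1)=∅
  fail(25) 'cdaa': from fail(24)=1 chase 'a': 1 ⇒ 16;  out=∅∪out(16)=∅
  fail(30) 'eccd': from fail(29)=12 chase 'd': 12 ⇒ 23;  out={7}∪out(23)={1,7}
  fail(5) 'aeccd': from fail(4)=29 chase 'd': 29 ⇒ 30;  out={0}∪out(30)={0,1,7}
  fail(11) 'bceab': from fail(10)=1 chase 'b': 1→0 ⇒ 7;  out={2}∪out(7)={2}
  fail(22) 'eebac': from fail(21)=1 chase 'c': 1→0 ⇒ 12;  out={5}∪out(12)={5}
  fail(26) 'cdaac': from fail(25)=16 chase 'c': 16→1→0 ⇒ 12;  out=∅∪out(12)=∅
  fail(27) 'cdaacc': from fail(26)=12 chase 'c': 12→0 ⇒ 12;  out={6}∪out(12)={6}

Text stream:
pos 0 'a': at 1
pos 1 'e': at 2
pos 2 'c': at 3
pos 3 'c': at 4
pos 4 'd': at 5  → match P0@[0:4],P1@[4:4],P7@[1:4]
pos 5 'e': at 18 (fail-walked)
pos 6 'a': at 1 (fail-walked)
pos 7 'c': at 12 (fail-walked)
pos 8 'a': at 13
pos 9 'c': at 14
pos 10 'd': at 15  → match P1@[10:10],P3@[7:10]
pos 11 'a': at 24 (fail-walked)
pos 12 'a': at 25
pos 13 'a': at 17 (fail-walked)  → match P4@[11:13]
pos 14 'a': at 17 (fail-walked)  → match P4@[12:14]
pos 15 'a': at 17 (fail-walked)  → match P4@[13:15]
pos 16 'a': at 17 (fail-walked)  → match P4@[14:16]
pos 17 'e': at 2 (fail-walked)
pos 18 'c': at 3
pos 19 'c': at 4
pos 20 'd': at 5  → match P0@[16:20],P1@[20:20],P7@[17:20]
pos 21 'e': at 18 (fail-walked)
pos 22 'b': at 7 (fail-walked)
pos 23 'd': at 6 (fail-walked)  → match P1@[23:23]
pos 24 'e': at 18 (fail-walked)
pos 25 'a': at 1 (fail-walked)
pos 26 'd': at 6 (fail-walked)  → match P1@[26:26]
pos 27 'c': at 12 (fail-walked)
pos 28 'a': at 13
pos 29 'c': at 14
pos 30 'd': at 15  → match P1@[30:30],P3@[27:30]
pos 31 'a': at 24 (fail-walked)
pos 32 'a': at 25
pos 33 'c': at 26
pos 34 'a': at 13 (fail-walked)
pos 35 'e': at 2 (fail-walked)
pos 36 'c': at 3
pos 37 'c': at 4
pos 38 'd': at 5  → match P0@[34:38],P1@[38:38],P7@[35:38]
pos 39 'c': at 12 (fail-walked)
pos 40 'd': at 23  → match P1@[40:40]
pos 41 'a': at 24
pos 42 'a': at 25
pos 43 'c': at 26
pos 44 'c': at 27  → match P6@[39:44]
pos 45 'a': at 13 (fail-walked)
pos 46 'd': at 6 (fail-walked)  → match P1@[46:46]
pos 47 'c': at 12 (fail-walked)
pos 48 'b': at 7 (fail-walked)
pos 49 'c': at 8
pos 50 'e': at 9
pos 51 'a': at 10
pos 52 'b': at 11  → match P2@[48:52]
pos 53 'd': at 6 (fail-walked)  → match P1@[53:53]
pos 54 'b': at 7 (fail-walked)
pos 55 'c': at 8
pos 56 'e': at 9
pos 57 'a': at 10
pos 58 'b': at 11  → match P2@[54:58]
pos 59 'e': at 18 (fail-walked)
pos 60 'd': at 6 (fail-walked)  → match P1@[60:60]
pos 61 'e': at 18 (fail-walked)
pos 62 'c': at 28
pos 63 'a': at 13 (fail-walked)
pos 64 'e': at 2 (fail-walked)
pos 65 'c': at 3
pos 66 'c': at 4
pos 67 'd': at 5  → match P0@[63:67],P1@[67:67],P7@[64:67]
pos 68 'e': at 18 (fail-walked)
pos 69 'c': at 28
pos 70 'c': at 29
pos 71 'd': at 30  → match P1@[71:71],P7@[68:71]
pos 72 'c': at 12 (fail-walked)
pos 73 'b': at 7 (fail-walked)
pos 74 'b': at 7 (fail-walked)
pos 75 'd': at 6 (fail-walked)  → match P1@[75:75]

Result: [[4,0],[4,1],[4,7],[10,1],[10,3],[13,4],[14,4],[15,4],[16,4],[20,0],[20,1],[20,7],[23,1],[26,1],[30,1],[30,3],[38,0],[38,1],[38,7],[40,1],[44,6],[46,1],[52,2],[53,1],[58,2],[60,1],[67,0],[67,1],[67,7],[71,1],[71,7],[75,1]]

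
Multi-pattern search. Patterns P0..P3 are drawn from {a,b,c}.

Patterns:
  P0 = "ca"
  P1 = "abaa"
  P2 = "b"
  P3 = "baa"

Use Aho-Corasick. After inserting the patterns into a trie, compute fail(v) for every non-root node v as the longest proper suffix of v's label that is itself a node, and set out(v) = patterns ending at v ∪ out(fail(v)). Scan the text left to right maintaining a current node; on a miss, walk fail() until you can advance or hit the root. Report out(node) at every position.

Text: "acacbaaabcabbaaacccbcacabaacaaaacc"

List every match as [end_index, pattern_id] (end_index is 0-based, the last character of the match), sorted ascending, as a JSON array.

Construct AC machine:
Trie (insert patterns):
  n0 'ε': a→3 b→7 c→1
  n1 'c': a→2
  n2 'ca': ·  ←P0
  n3 'a': b→4
  n4 'ab': a→5
  n5 'aba': a→6
  n6 'abaa': ·  ←P1
  n7 'b': a→8  ←P2
  n8 'ba': a→9
  n9 'baa': ·  ←P3

BFS fail/out derivation:
  fail(1) 'c': from fail(0)=0 chase 'c': 0 ⇒ 0;  out=∅∪out(0)=∅
  fail(3) 'a': from fail(0)=0 chase 'a': 0 ⇒ 0;  out=∅∪out(0)=∅
  fail(7) 'b': from fail(0)=0 chase 'b': 0 ⇒ 0;  out={2}∪out(0)={2}
  fail(2) 'ca': from fail(1)=0 chase 'a': 0 ⇒ 3;  out={0}∪out(3)={0}
  fail(4) 'ab': from fail(3)=0 chase 'b': 0 ⇒ 7;  out=∅∪out(7)={2}
  fail(8) 'ba': from fail(7)=0 chase 'a': 0 ⇒ 3;  out=∅∪out(3)=∅
  fail(5) 'aba': from fail(4)=7 chase 'a': 7 ⇒ 8;  out=∅∪out(8)=∅
  fail(9) 'baa': from fail(8)=3 chase 'a': 3→0 ⇒ 3;  out={3}∪out(3)={3}
  fail(6) 'abaa': from fail(5)=8 chase 'a': 8 ⇒ 9;  out={1}∪out(9)={1,3}

Scan:
[0] read 'a'  n0⇒n3
[1] read 'c'  n3⇒n1 ·f
[2] read 'a'  n1⇒n2  ** P0@[1:2]
[3] read 'c'  n2⇒n1 ·f
[4] read 'b'  n1⇒n7 ·f  ** P2@[4:4]
[5] read 'a'  n7⇒n8
[6] read 'a'  n8⇒n9  ** P3@[4:6]
[7] read 'a'  n9⇒n3 ·f
[8] read 'b'  n3⇒n4  ** P2@[8:8]
[9] read 'c'  n4⇒n1 ·f
[10] read 'a'  n1⇒n2  ** P0@[9:10]
[11] read 'b'  n2⇒n4 ·f  ** P2@[11:11]
[12] read 'b'  n4⇒n7 ·f  ** P2@[12:12]
[13] read 'a'  n7⇒n8
[14] read 'a'  n8⇒n9  ** P3@[12:14]
[15] read 'a'  n9⇒n3 ·f
[16] read 'c'  n3⇒n1 ·f
[17] read 'c'  n1⇒n1 ·f
[18] read 'c'  n1⇒n1 ·f
[19] read 'b'  n1⇒n7 ·f  ** P2@[19:19]
[20] read 'c'  n7⇒n1 ·f
[21] read 'a'  n1⇒n2  ** P0@[20:21]
[22] read 'c'  n2⇒n1 ·f
[23] read 'a'  n1⇒n2  ** P0@[22:23]
[24] read 'b'  n2⇒n4 ·f  ** P2@[24:24]
[25] read 'a'  n4⇒n5
[26] read 'a'  n5⇒n6  ** P1@[23:26],P3@[24:26]
[27] read 'c'  n6⇒n1 ·f
[28] read 'a'  n1⇒n2  ** P0@[27:28]
[29] read 'a'  n2⇒n3 ·f
[30] read 'a'  n3⇒n3 ·f
[31] read 'a'  n3⇒n3 ·f
[32] read 'c'  n3⇒n1 ·f
[33] read 'c'  n1⇒n1 ·f

All matches (sorted): [[2,0],[4,2],[6,3],[8,2],[10,0],[11,2],[12,2],[14,3],[19,2],[21,0],[23,0],[24,2],[26,1],[26,3],[28,0]]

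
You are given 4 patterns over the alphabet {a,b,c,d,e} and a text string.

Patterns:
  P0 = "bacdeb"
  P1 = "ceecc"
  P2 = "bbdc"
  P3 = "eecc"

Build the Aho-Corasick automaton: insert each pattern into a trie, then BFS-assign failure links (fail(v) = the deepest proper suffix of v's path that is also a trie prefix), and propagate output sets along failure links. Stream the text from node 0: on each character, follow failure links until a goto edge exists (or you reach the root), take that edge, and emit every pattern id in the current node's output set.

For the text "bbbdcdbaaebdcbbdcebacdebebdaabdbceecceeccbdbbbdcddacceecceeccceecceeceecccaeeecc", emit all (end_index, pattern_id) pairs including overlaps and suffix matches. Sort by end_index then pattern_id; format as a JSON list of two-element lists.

Build automaton:
Trie (insert patterns):
  0='ε' goto b→1 c→7 e→15
  1='b' goto a→2 b→12
  2='ba' goto c→3
  3='bac' goto d→4
  4='bacd' goto e→5
  5='bacde' goto b→6
  6='bacdeb' goto ·  [P0 ends]
  7='c' goto e→8
  8='ce' goto e→9
  9='cee' goto c→10
  10='ceec' goto c→11
  11='ceecc' goto ·  [P1 ends]
  12='bb' goto d→13
  13='bbd' goto c→14
  14='bbdc' goto ·  [P2 ends]
  15='e' goto e→16
  16='ee' goto c→17
  17='eec' goto c→18
  18='eecc' goto ·  [P3 ends]

BFS fail/out derivation:
  n1('b'): parent n0 fail=0; on 'b' 0 → fail=0;  out ∅∪∅=∅
  n7('c'): parent n0 fail=0; on 'c' 0 → fail=0;  out ∅∪∅=∅
  n15('e'): parent n0 fail=0; on 'e' 0 → fail=0;  out ∅∪∅=∅
  n2('ba'): parent n1 fail=0; on 'a' 0 → fail=0;  out ∅∪∅=∅
  n8('ce'): parent n7 fail=0; on 'e' 0 → fail=15;  out ∅∪∅=∅
  n12('bb'): parent n1 fail=0; on 'b' 0 → fail=1;  out ∅∪∅=∅
  n16('ee'): parent n15 fail=0; on 'e' 0 → fail=15;  out ∅∪∅=∅
  n3('bac'): parent n2 fail=0; on 'c' 0 → fail=7;  out ∅∪∅=∅
  n9('cee'): parent n8 fail=15; on 'e' 15 → fail=16;  out ∅∪∅=∅
  n13('bbd'): parent n12 fail=1; on 'd' 1→0 → fail=0;  out ∅∪∅=∅
  n17('eec'): parent n16 fail=15; on 'c' 15→0 → fail=7;  out ∅∪∅=∅
  n4('bacd'): parent n3 fail=7; on 'd' 7→0 → fail=0;  out ∅∪∅=∅
  n10('ceec'): parent n9 fail=16; on 'c' 16 → fail=17;  out ∅∪∅=∅
  n14('bbdc'): parent n13 fail=0; on 'c' 0 → fail=7;  out {2}∪∅={2}
  n18('eecc'): parent n17 fail=7; on 'c' 7→0 → fail=7;  out {3}∪∅={3}
  n5('bacde'): parent n4 fail=0; on 'e' 0 → fail=15;  out ∅∪∅=∅
  n11('ceecc'): parent n10 fail=17; on 'c' 17 → fail=18;  out {1}∪{3}={1,3}
  n6('bacdeb'): parent n5 fail=15; on 'b' 15→0 → fail=1;  out {0}∪∅={0}

Run:
pos 0 'b': at 1
pos 1 'b': at 12
pos 2 'b': at 12 (via fail)
pos 3 'd': at 13
pos 4 'c': at 14  → match P2@[1:4]
pos 5 'd': at 0 (via fail)
pos 6 'b': at 1
pos 7 'a': at 2
pos 8 'a': at 0 (via fail)
pos 9 'e': at 15
pos 10 'b': at 1 (via fail)
pos 11 'd': at 0 (via fail)
pos 12 'c': at 7
pos 13 'b': at 1 (via fail)
pos 14 'b': at 12
pos 15 'd': at 13
pos 16 'c': at 14  → match P2@[13:16]
pos 17 'e': at 8 (via fail)
pos 18 'b': at 1 (via fail)
pos 19 'a': at 2
pos 20 'c': at 3
pos 21 'd': at 4
pos 22 'e': at 5
pos 23 'b': at 6  → match P0@[18:23]
pos 24 'e': at 15 (via fail)
pos 25 'b': at 1 (via fail)
pos 26 'd': at 0 (via fail)
pos 27 'a': at 0
pos 28 'a': at 0
pos 29 'b': at 1
pos 30 'd': at 0 (via fail)
pos 31 'b': at 1
pos 32 'c': at 7 (via fail)
pos 33 'e': at 8
pos 34 'e': at 9
pos 35 'c': at 10
pos 36 'c': at 11  → match P1@[32:36],P3@[33:36]
pos 37 'e': at 8 (via fail)
pos 38 'e': at 9
pos 39 'c': at 10
pos 40 'c': at 11  → match P1@[36:40],P3@[37:40]
pos 41 'b': at 1 (via fail)
pos 42 'd': at 0 (via fail)
pos 43 'b': at 1
pos 44 'b': at 12
pos 45 'b': at 12 (via fail)
pos 46 'd': at 13
pos 47 'c': at 14  → match P2@[44:47]
pos 48 'd': at 0 (via fail)
pos 49 'd': at 0
pos 50 'a': at 0
pos 51 'c': at 7
pos 52 'c': at 7 (via fail)
pos 53 'e': at 8
pos 54 'e': at 9
pos 55 'c': at 10
pos 56 'c': at 11  → match P1@[52:56],P3@[53:56]
pos 57 'e': at 8 (via fail)
pos 58 'e': at 9
pos 59 'c': at 10
pos 60 'c': at 11  → match P1@[56:60],P3@[57:60]
pos 61 'c': at 7 (via fail)
pos 62 'e': at 8
pos 63 'e': at 9
pos 64 'c': at 10
pos 65 'c': at 11  → match P1@[61:65],P3@[62:65]
pos 66 'e': at 8 (via fail)
pos 67 'e': at 9
pos 68 'c': at 10
pos 69 'e': at 8 (via fail)
pos 70 'e': at 9
pos 71 'c': at 10
pos 72 'c': at 11  → match P1@[68:72],P3@[69:72]
pos 73 'c': at 7 (via fail)
pos 74 'a': at 0 (via fail)
pos 75 'e': at 15
pos 76 'e': at 16
pos 77 'e': at 16 (via fail)
pos 78 'c': at 17
pos 79 'c': at 18  → match P3@[76:79]

Matches: [[4,2],[16,2],[23,0],[36,1],[36,3],[40,1],[40,3],[47,2],[56,1],[56,3],[60,1],[60,3],[65,1],[65,3],[72,1],[72,3],[79,3]]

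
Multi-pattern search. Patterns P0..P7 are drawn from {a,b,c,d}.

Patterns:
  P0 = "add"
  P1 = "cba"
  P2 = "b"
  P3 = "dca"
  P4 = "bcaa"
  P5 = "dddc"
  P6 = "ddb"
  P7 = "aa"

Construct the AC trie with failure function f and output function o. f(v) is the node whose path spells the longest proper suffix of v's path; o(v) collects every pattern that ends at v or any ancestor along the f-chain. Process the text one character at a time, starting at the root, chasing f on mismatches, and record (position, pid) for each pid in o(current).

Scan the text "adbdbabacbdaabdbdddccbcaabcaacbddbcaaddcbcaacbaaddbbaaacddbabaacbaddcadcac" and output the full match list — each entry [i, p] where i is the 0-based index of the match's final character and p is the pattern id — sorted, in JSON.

Construct AC machine:
Trie nodes:
  0='ε' goto a→1 b→7 c→4 d→8
  1='a' goto a→18 d→2
  2='ad' goto d→3
  3='add' goto ·  [P0 ends]
  4='c' goto b→5
  5='cb' goto a→6
  6='cba' goto ·  [P1 ends]
  7='b' goto c→11  [P2 ends]
  8='d' goto c→9 d→14
  9='dc' goto a→10
  10='dca' goto ·  [P3 ends]
  11='bc' goto a→12
  12='bca' goto a→13
  13='bcaa' goto ·  [P4 ends]
  14='dd' goto b→17 d→15
  15='ddd' goto c→16
  16='dddc' goto ·  [P5 ends]
  17='ddb' goto ·  [P6 ends]
  18='aa' goto ·  [P7 ends]

Failure links (BFS by depth):
  fail(1) 'a': from fail(0)=0 chase 'a': 0 ⇒ 0;  out=∅∪out(0)=∅
  fail(4) 'c': from fail(0)=0 chase 'c': 0 ⇒ 0;  out=∅∪out(0)=∅
  fail(7) 'b': from fail(0)=0 chase 'b': 0 ⇒ 0;  out={2}∪out(0)={2}
  fail(8) 'd': from fail(0)=0 chase 'd': 0 ⇒ 0;  out=∅∪out(0)=∅
  fail(2) 'ad': from fail(1)=0 chase 'd': 0 ⇒ 8;  out=∅∪out(8)=∅
  fail(5) 'cb': from fail(4)=0 chase 'b': 0 ⇒ 7;  out=∅∪out(7)={2}
  fail(9) 'dc': from fail(8)=0 chase 'c': 0 ⇒ 4;  out=∅∪out(4)=∅
  fail(11) 'bc': from fail(7)=0 chase 'c': 0 ⇒ 4;  out=∅∪out(4)=∅
  fail(14) 'dd': from fail(8)=0 chase 'd': 0 ⇒ 8;  out=∅∪out(8)=∅
  fail(18) 'aa': from fail(1)=0 chase 'a': 0 ⇒ 1;  out={7}∪out(1)={7}
  fail(3) 'add': from fail(2)=8 chase 'd': 8 ⇒ 14;  out={0}∪out(14)={0}
  fail(6) 'cba': from fail(5)=7 chase 'a': 7→0 ⇒ 1;  out={1}∪out(1)={1}
  fail(10) 'dca': from fail(9)=4 chase 'a': 4→0 ⇒ 1;  out={3}∪out(1)={3}
  fail(12) 'bca': from fail(11)=4 chase 'a': 4→0 ⇒ 1;  out=∅∪out(1)=∅
  fail(15) 'ddd': from fail(14)=8 chase 'd': 8 ⇒ 14;  out=∅∪out(14)=∅
  fail(17) 'ddb': from fail(14)=8 chase 'b': 8→0 ⇒ 7;  out={6}∪out(7)={2,6}
  fail(13) 'bcaa': from fail(12)=1 chase 'a': 1 ⇒ 18;  out={4}∪out(18)={4,7}
  fail(16) 'dddc': from fail(15)=14 chase 'c': 14→8 ⇒ 9;  out={5}∪out(9)={5}

Run:
pos 0 'a': at 1
pos 1 'd': at 2
pos 2 'b': at 7 (fail-walked)  ** P2@[2:2]
pos 3 'd': at 8 (fail-walked)
pos 4 'b': at 7 (fail-walked)  ** P2@[4:4]
pos 5 'a': at 1 (fail-walked)
pos 6 'b': at 7 (fail-walked)  ** P2@[6:6]
pos 7 'a': at 1 (fail-walked)
pos 8 'c': at 4 (fail-walked)
pos 9 'b': at 5  ** P2@[9:9]
pos 10 'd': at 8 (fail-walked)
pos 11 'a': at 1 (fail-walked)
pos 12 'a': at 18  ** P7@[11:12]
pos 13 'b': at 7 (fail-walked)  ** P2@[13:13]
pos 14 'd': at 8 (fail-walked)
pos 15 'b': at 7 (fail-walked)  ** P2@[15:15]
pos 16 'd': at 8 (fail-walked)
pos 17 'd': at 14
pos 18 'd': at 15
pos 19 'c': at 16  ** P5@[16:19]
pos 20 'c': at 4 (fail-walked)
pos 21 'b': at 5  ** P2@[21:21]
pos 22 'c': at 11 (fail-walked)
pos 23 'a': at 12
pos 24 'a': at 13  ** P4@[21:24],P7@[23:24]
pos 25 'b': at 7 (fail-walked)  ** P2@[25:25]
pos 26 'c': at 11
pos 27 'a': at 12
pos 28 'a': at 13  ** P4@[25:28],P7@[27:28]
pos 29 'c': at 4 (fail-walked)
pos 30 'b': at 5  ** P2@[30:30]
pos 31 'd': at 8 (fail-walked)
pos 32 'd': at 14
pos 33 'b': at 17  ** P2@[33:33],P6@[31:33]
pos 34 'c': at 11 (fail-walked)
pos 35 'a': at 12
pos 36 'a': at 13  ** P4@[33:36],P7@[35:36]
pos 37 'd': at 2 (fail-walked)
pos 38 'd': at 3  ** P0@[36:38]
pos 39 'c': at 9 (fail-walked)
pos 40 'b': at 5 (fail-walked)  ** P2@[40:40]
pos 41 'c': at 11 (fail-walked)
pos 42 'a': at 12
pos 43 'a': at 13  ** P4@[40:43],P7@[42:43]
pos 44 'c': at 4 (fail-walked)
pos 45 'b': at 5  ** P2@[45:45]
pos 46 'a': at 6  ** P1@[44:46]
pos 47 'a': at 18 (fail-walked)  ** P7@[46:47]
pos 48 'd': at 2 (fail-walked)
pos 49 'd': at 3  ** P0@[47:49]
pos 50 'b': at 17 (fail-walked)  ** P2@[50:50],P6@[48:50]
pos 51 'b': at 7 (fail-walked)  ** P2@[51:51]
pos 52 'a': at 1 (fail-walked)
pos 53 'a': at 18  ** P7@[52:53]
pos 54 'a': at 18 (fail-walked)  ** P7@[53:54]
pos 55 'c': at 4 (fail-walked)
pos 56 'd': at 8 (fail-walked)
pos 57 'd': at 14
pos 58 'b': at 17  ** P2@[58:58],P6@[56:58]
pos 59 'a': at 1 (fail-walked)
pos 60 'b': at 7 (fail-walked)  ** P2@[60:60]
pos 61 'a': at 1 (fail-walked)
pos 62 'a': at 18  ** P7@[61:62]
pos 63 'c': at 4 (fail-walked)
pos 64 'b': at 5  ** P2@[64:64]
pos 65 'a': at 6  ** P1@[63:65]
pos 66 'd': at 2 (fail-walked)
pos 67 'd': at 3  ** P0@[65:67]
pos 68 'c': at 9 (fail-walked)
pos 69 'a': at 10  ** P3@[67:69]
pos 70 'd': at 2 (fail-walked)
pos 71 'c': at 9 (fail-walked)
pos 72 'a': at 10  ** P3@[70:72]
pos 73 'c': at 4 (fail-walked)

All matches (sorted): [[2,2],[4,2],[6,2],[9,2],[12,7],[13,2],[15,2],[19,5],[21,2],[24,4],[24,7],[25,2],[28,4],[28,7],[30,2],[33,2],[33,6],[36,4],[36,7],[38,0],[40,2],[43,4],[43,7],[45,2],[46,1],[47,7],[49,0],[50,2],[50,6],[51,2],[53,7],[54,7],[58,2],[58,6],[60,2],[62,7],[64,2],[65,1],[67,0],[69,3],[72,3]]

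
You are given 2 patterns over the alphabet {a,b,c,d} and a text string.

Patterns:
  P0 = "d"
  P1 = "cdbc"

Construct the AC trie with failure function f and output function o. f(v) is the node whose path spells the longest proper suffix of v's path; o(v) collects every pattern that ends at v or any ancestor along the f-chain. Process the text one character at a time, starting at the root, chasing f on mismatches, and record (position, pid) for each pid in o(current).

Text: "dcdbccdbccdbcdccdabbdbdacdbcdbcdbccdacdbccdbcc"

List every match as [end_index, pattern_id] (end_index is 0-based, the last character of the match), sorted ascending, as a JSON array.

Build automaton:
Trie nodes:
  0='ε' goto c→2 d→1
  1='d' goto ·  ←P0
  2='c' goto d→3
  3='cd' goto b→4
  4='cdb' goto c→5
  5='cdbc' goto ·  ←P1

BFS fail/out derivation:
  fail(1) 'd': from fail(0)=0 chase 'd': 0 ⇒ 0;  out={0}∪out(0)={0}
  fail(2) 'c': from fail(0)=0 chase 'c': 0 ⇒ 0;  out=∅∪out(0)=∅
  fail(3) 'cd': from fail(2)=0 chase 'd': 0 ⇒ 1;  out=∅∪out(1)={0}
  fail(4) 'cdb': from fail(3)=1 chase 'b': 1→0 ⇒ 0;  out=∅∪out(0)=∅
  fail(5) 'cdbc': from fail(4)=0 chase 'c': 0 ⇒ 2;  out={1}∪out(2)={1}

Run:
pos 0 'd': at 1  emit P0@[0:0]
pos 1 'c': at 2 (via fail)
pos 2 'd': at 3  emit P0@[2:2]
pos 3 'b': at 4
pos 4 'c': at 5  emit P1@[1:4]
pos 5 'c': at 2 (via fail)
pos 6 'd': at 3  emit P0@[6:6]
pos 7 'b': at 4
pos 8 'c': at 5  emit P1@[5:8]
pos 9 'c': at 2 (via fail)
pos 10 'd': at 3  emit P0@[10:10]
pos 11 'b': at 4
pos 12 'c': at 5  emit P1@[9:12]
pos 13 'd': at 3 (via fail)  emit P0@[13:13]
pos 14 'c': at 2 (via fail)
pos 15 'c': at 2 (via fail)
pos 16 'd': at 3  emit P0@[16:16]
pos 17 'a': at 0 (via fail)
pos 18 'b': at 0
pos 19 'b': at 0
pos 20 'd': at 1  emit P0@[20:20]
pos 21 'b': at 0 (via fail)
pos 22 'd': at 1  emit P0@[22:22]
pos 23 'a': at 0 (via fail)
pos 24 'c': at 2
pos 25 'd': at 3  emit P0@[25:25]
pos 26 'b': at 4
pos 27 'c': at 5  emit P1@[24:27]
pos 28 'd': at 3 (via fail)  emit P0@[28:28]
pos 29 'b': at 4
pos 30 'c': at 5  emit P1@[27:30]
pos 31 'd': at 3 (via fail)  emit P0@[31:31]
pos 32 'b': at 4
pos 33 'c': at 5  emit P1@[30:33]
pos 34 'c': at 2 (via fail)
pos 35 'd': at 3  emit P0@[35:35]
pos 36 'a': at 0 (via fail)
pos 37 'c': at 2
pos 38 'd': at 3  emit P0@[38:38]
pos 39 'b': at 4
pos 40 'c': at 5  emit P1@[37:40]
pos 41 'c': at 2 (via fail)
pos 42 'd': at 3  emit P0@[42:42]
pos 43 'b': at 4
pos 44 'c': at 5  emit P1@[41:44]
pos 45 'c': at 2 (via fail)

Result: [[0,0],[2,0],[4,1],[6,0],[8,1],[10,0],[12,1],[13,0],[16,0],[20,0],[22,0],[25,0],[27,1],[28,0],[30,1],[31,0],[33,1],[35,0],[38,0],[40,1],[42,0],[44,1]]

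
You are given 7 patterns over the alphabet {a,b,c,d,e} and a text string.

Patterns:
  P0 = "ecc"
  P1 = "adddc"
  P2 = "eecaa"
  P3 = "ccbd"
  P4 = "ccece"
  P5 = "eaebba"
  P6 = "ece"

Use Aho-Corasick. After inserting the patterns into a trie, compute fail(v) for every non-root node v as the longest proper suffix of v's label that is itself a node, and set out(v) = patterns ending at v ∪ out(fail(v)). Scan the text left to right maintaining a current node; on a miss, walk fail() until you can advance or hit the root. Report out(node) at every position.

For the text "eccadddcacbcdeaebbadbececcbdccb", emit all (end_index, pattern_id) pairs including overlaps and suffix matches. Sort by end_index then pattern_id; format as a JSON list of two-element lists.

Build automaton:
Trie nodes:
  n0 'ε': a→4 c→13 e→1
  n1 'e': a→20 c→2 e→9
  n2 'ec': c→3 e→25
  n3 'ecc': ·  [P0 ends]
  n4 'a': d→5
  n5 'ad': d→6
  n6 'add': d→7
  n7 'addd': c→8
  n8 'adddc': ·  [P1 ends]
  n9 'ee': c→10
  n10 'eec': a→11
  n11 'eeca': a→12
  n12 'eecaa': ·  [P2 ends]
  n13 'c': c→14
  n14 'cc': b→15 e→17
  n15 'ccb': d→16
  n16 'ccbd': ·  [P3 ends]
  n17 'cce': c→18
  n18 'ccec': e→19
  n19 'ccece': ·  [P4 ends]
  n20 'ea': e→21
  n21 'eae': b→22
  n22 'eaeb': b→23
  n23 'eaebb': a→24
  n24 'eaebba': ·  [P5 ends]
  n25 'ece': ·  [P6 ends]

BFS fail/out derivation:
  n1('e'): parent n0 fail=0; on 'e' 0 → fail=0;  out ∅∪∅=∅
  n4('a'): parent n0 fail=0; on 'a' 0 → fail=0;  out ∅∪∅=∅
  n13('c'): parent n0 fail=0; on 'c' 0 → fail=0;  out ∅∪∅=∅
  n2('ec'): parent n1 fail=0; on 'c' 0 → fail=13;  out ∅∪∅=∅
  n5('ad'): parent n4 fail=0; on 'd' 0 → fail=0;  out ∅∪∅=∅
  n9('ee'): parent n1 fail=0; on 'e' 0 → fail=1;  out ∅∪∅=∅
  n14('cc'): parent n13 fail=0; on 'c' 0 → fail=13;  out ∅∪∅=∅
  n20('ea'): parent n1 fail=0; on 'a' 0 → fail=4;  out ∅∪∅=∅
  n3('ecc'): parent n2 fail=13; on 'c' 13 → fail=14;  out {0}∪∅={0}
  n6('add'): parent n5 fail=0; on 'd' 0 → fail=0;  out ∅∪∅=∅
  n10('eec'): parent n9 fail=1; on 'c' 1 → fail=2;  out ∅∪∅=∅
  n15('ccb'): parent n14 fail=13; on 'b' 13→0 → fail=0;  out ∅∪∅=∅
  n17('cce'): parent n14 fail=13; on 'e' 13→0 → fail=1;  out ∅∪∅=∅
  n21('eae'): parent n20 fail=4; on 'e' 4→0 → fail=1;  out ∅∪∅=∅
  n25('ece'): parent n2 fail=13; on 'e' 13→0 → fail=1;  out {6}∪∅={6}
  n7('addd'): parent n6 fail=0; on 'd' 0 → fail=0;  out ∅∪∅=∅
  n11('eeca'): parent n10 fail=2; on 'a' 2→13→0 → fail=4;  out ∅∪∅=∅
  n16('ccbd'): parent n15 fail=0; on 'd' 0 → fail=0;  out {3}∪∅={3}
  n18('ccec'): parent n17 fail=1; on 'c' 1 → fail=2;  out ∅∪∅=∅
  n22('eaeb'): parent n21 fail=1; on 'b' 1→0 → fail=0;  out ∅∪∅=∅
  n8('adddc'): parent n7 fail=0; on 'c' 0 → fail=13;  out {1}∪∅={1}
  n12('eecaa'): parent n11 fail=4; on 'a' 4→0 → fail=4;  out {2}∪∅={2}
  n19('ccece'): parent n18 fail=2; on 'e' 2 → fail=25;  out {4}∪{6}={4,6}
  n23('eaebb'): parent n22 fail=0; on 'b' 0 → fail=0;  out ∅∪∅=∅
  n24('eaebba'): parent n23 fail=0; on 'a' 0 → fail=4;  out {5}∪∅={5}

Run:
pos 0 'e': at 1
pos 1 'c': at 2
pos 2 'c': at 3  emit P0@[0:2]
pos 3 'a': at 4 (via fail)
pos 4 'd': at 5
pos 5 'd': at 6
pos 6 'd': at 7
pos 7 'c': at 8  emit P1@[3:7]
pos 8 'a': at 4 (via fail)
pos 9 'c': at 13 (via fail)
pos 10 'b': at 0 (via fail)
pos 11 'c': at 13
pos 12 'd': at 0 (via fail)
pos 13 'e': at 1
pos 14 'a': at 20
pos 15 'e': at 21
pos 16 'b': at 22
pos 17 'b': at 23
pos 18 'a': at 24  emit P5@[13:18]
pos 19 'd': at 5 (via fail)
pos 20 'b': at 0 (via fail)
pos 21 'e': at 1
pos 22 'c': at 2
pos 23 'e': at 25  emit P6@[21:23]
pos 24 'c': at 2 (via fail)
pos 25 'c': at 3  emit P0@[23:25]
pos 26 'b': at 15 (via fail)
pos 27 'd': at 16  emit P3@[24:27]
pos 28 'c': at 13 (via fail)
pos 29 'c': at 14
pos 30 'b': at 15

All matches (sorted): [[2,0],[7,1],[18,5],[23,6],[25,0],[27,3]]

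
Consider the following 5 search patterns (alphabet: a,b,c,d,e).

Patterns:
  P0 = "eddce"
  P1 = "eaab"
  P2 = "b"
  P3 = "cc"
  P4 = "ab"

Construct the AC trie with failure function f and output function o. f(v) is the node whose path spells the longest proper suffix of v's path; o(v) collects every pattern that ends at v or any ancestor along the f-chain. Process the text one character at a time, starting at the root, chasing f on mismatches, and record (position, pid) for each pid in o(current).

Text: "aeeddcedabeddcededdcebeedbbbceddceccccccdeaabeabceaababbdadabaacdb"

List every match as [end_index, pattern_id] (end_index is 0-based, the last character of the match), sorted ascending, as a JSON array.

Construct AC machine:
Trie nodes:
  n0 'ε': a→12 b→9 c→10 e→1
  n1 'e': a→6 d→2
  n2 'ed': d→3
  n3 'edd': c→4
  n4 'eddc': e→5
  n5 'eddce': ·  [P0 ends]
  n6 'ea': a→7
  n7 'eaa': b→8
  n8 'eaab': ·  [P1 ends]
  n9 'b': ·  [P2 ends]
  n10 'c': c→11
  n11 'cc': ·  [P3 ends]
  n12 'a': b→13
  n13 'ab': ·  [P4 ends]

Failure links (BFS by depth):
  n1('e'): parent n0 fail=0; on 'e' 0 → fail=0;  out ∅∪∅=∅
  n9('b'): parent n0 fail=0; on 'b' 0 → fail=0;  out {2}∪∅={2}
  n10('c'): parent n0 fail=0; on 'c' 0 → fail=0;  out ∅∪∅=∅
  n12('a'): parent n0 fail=0; on 'a' 0 → fail=0;  out ∅∪∅=∅
  n2('ed'): parent n1 fail=0; on 'd' 0 → fail=0;  out ∅∪∅=∅
  n6('ea'): parent n1 fail=0; on 'a' 0 → fail=12;  out ∅∪∅=∅
  n11('cc'): parent n10 fail=0; on 'c' 0 → fail=10;  out {3}∪∅={3}
  n13('ab'): parent n12 fail=0; on 'b' 0 → fail=9;  out {4}∪{2}={2,4}
  n3('edd'): parent n2 fail=0; on 'd' 0 → fail=0;  out ∅∪∅=∅
  n7('eaa'): parent n6 fail=12; on 'a' 12→0 → fail=12;  out ∅∪∅=∅
  n4('eddc'): parent n3 fail=0; on 'c' 0 → fail=10;  out ∅∪∅=∅
  n8('eaab'): parent n7 fail=12; on 'b' 12 → fail=13;  out {1}∪{2,4}={1,2,4}
  n5('eddce'): parent n4 fail=10; on 'e' 10→0 → fail=1;  out {0}∪∅={0}

Run:
pos 0 'a': at 12
pos 1 'e': at 1 (via fail)
pos 2 'e': at 1 (via fail)
pos 3 'd': at 2
pos 4 'd': at 3
pos 5 'c': at 4
pos 6 'e': at 5  → match P0@[2:6]
pos 7 'd': at 2 (via fail)
pos 8 'a': at 12 (via fail)
pos 9 'b': at 13  → match P2@[9:9],P4@[8:9]
pos 10 'e': at 1 (via fail)
pos 11 'd': at 2
pos 12 'd': at 3
pos 13 'c': at 4
pos 14 'e': at 5  → match P0@[10:14]
pos 15 'd': at 2 (via fail)
pos 16 'e': at 1 (via fail)
pos 17 'd': at 2
pos 18 'd': at 3
pos 19 'c': at 4
pos 20 'e': at 5  → match P0@[16:20]
pos 21 'b': at 9 (via fail)  → match P2@[21:21]
pos 22 'e': at 1 (via fail)
pos 23 'e': at 1 (via fail)
pos 24 'd': at 2
pos 25 'b': at 9 (via fail)  → match P2@[25:25]
pos 26 'b': at 9 (via fail)  → match P2@[26:26]
pos 27 'b': at 9 (via fail)  → match P2@[27:27]
pos 28 'c': at 10 (via fail)
pos 29 'e': at 1 (via fail)
pos 30 'd': at 2
pos 31 'd': at 3
pos 32 'c': at 4
pos 33 'e': at 5  → match P0@[29:33]
pos 34 'c': at 10 (via fail)
pos 35 'c': at 11  → match P3@[34:35]
pos 36 'c': at 11 (via fail)  → match P3@[35:36]
pos 37 'c': at 11 (via fail)  → match P3@[36:37]
pos 38 'c': at 11 (via fail)  → match P3@[37:38]
pos 39 'c': at 11 (via fail)  → match P3@[38:39]
pos 40 'd': at 0 (via fail)
pos 41 'e': at 1
pos 42 'a': at 6
pos 43 'a': at 7
pos 44 'b': at 8  → match P1@[41:44],P2@[44:44],P4@[43:44]
pos 45 'e': at 1 (via fail)
pos 46 'a': at 6
pos 47 'b': at 13 (via fail)  → match P2@[47:47],P4@[46:47]
pos 48 'c': at 10 (via fail)
pos 49 'e': at 1 (via fail)
pos 50 'a': at 6
pos 51 'a': at 7
pos 52 'b': at 8  → match P1@[49:52],P2@[52:52],P4@[51:52]
pos 53 'a': at 12 (via fail)
pos 54 'b': at 13  → match P2@[54:54],P4@[53:54]
pos 55 'b': at 9 (via fail)  → match P2@[55:55]
pos 56 'd': at 0 (via fail)
pos 57 'a': at 12
pos 58 'd': at 0 (via fail)
pos 59 'a': at 12
pos 60 'b': at 13  → match P2@[60:60],P4@[59:60]
pos 61 'a': at 12 (via fail)
pos 62 'a': at 12 (via fail)
pos 63 'c': at 10 (via fail)
pos 64 'd': at 0 (via fail)
pos 65 'b': at 9  → match P2@[65:65]

All matches (sorted): [[6,0],[9,2],[9,4],[14,0],[20,0],[21,2],[25,2],[26,2],[27,2],[33,0],[35,3],[36,3],[37,3],[38,3],[39,3],[44,1],[44,2],[44,4],[47,2],[47,4],[52,1],[52,2],[52,4],[54,2],[54,4],[55,2],[60,2],[60,4],[65,2]]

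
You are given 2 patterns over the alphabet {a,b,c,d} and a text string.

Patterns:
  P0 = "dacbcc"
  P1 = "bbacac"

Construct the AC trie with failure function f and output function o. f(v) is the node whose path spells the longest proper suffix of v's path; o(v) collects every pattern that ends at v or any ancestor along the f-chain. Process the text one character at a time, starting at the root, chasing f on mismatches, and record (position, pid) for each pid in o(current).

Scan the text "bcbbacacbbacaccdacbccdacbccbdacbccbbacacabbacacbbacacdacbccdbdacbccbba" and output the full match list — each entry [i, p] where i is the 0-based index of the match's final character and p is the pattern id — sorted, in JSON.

Build:
Trie nodes:
  0='ε' goto b→7 d→1
  1='d' goto a→2
  2='da' goto c→3
  3='dac' goto b→4
  4='dacb' goto c→5
  5='dacbc' goto c→6
  6='dacbcc' goto ·  [P0 ends]
  7='b' goto b→8
  8='bb' goto a→9
  9='bba' goto c→10
  10='bbac' goto a→11
  11='bbaca' goto c→12
  12='bbacac' goto ·  [P1 ends]

Failure links (BFS by depth):
  n1('d'): parent n0 fail=0; on 'd' 0 → fail=0;  out ∅∪∅=∅
  n7('b'): parent n0 fail=0; on 'b' 0 → fail=0;  out ∅∪∅=∅
  n2('da'): parent n1 fail=0; on 'a' 0 → fail=0;  out ∅∪∅=∅
  n8('bb'): parent n7 fail=0; on 'b' 0 → fail=7;  out ∅∪∅=∅
  n3('dac'): parent n2 fail=0; on 'c' 0 → fail=0;  out ∅∪∅=∅
  n9('bba'): parent n8 fail=7; on 'a' 7→0 → fail=0;  out ∅∪∅=∅
  n4('dacb'): parent n3 fail=0; on 'b' 0 → fail=7;  out ∅∪∅=∅
  n10('bbac'): parent n9 fail=0; on 'c' 0 → fail=0;  out ∅∪∅=∅
  n5('dacbc'): parent n4 fail=7; on 'c' 7→0 → fail=0;  out ∅∪∅=∅
  n11('bbaca'): parent n10 fail=0; on 'a' 0 → fail=0;  out ∅∪∅=∅
  n6('dacbcc'): parent n5 fail=0; on 'c' 0 → fail=0;  out {0}∪∅={0}
  n12('bbacac'): parent n11 fail=0; on 'c' 0 → fail=0;  out {1}∪∅={1}

Scan:
i=0 'b': node 0→7
i=1 'c': node 7→0 (via fail)
i=2 'b': node 0→7
i=3 'b': node 7→8
i=4 'a': node 8→9
i=5 'c': node 9→10
i=6 'a': node 10→11
i=7 'c': node 11→12  emit P1@[2:7]
i=8 'b': node 12→7 (via fail)
i=9 'b': node 7→8
i=10 'a': node 8→9
i=11 'c': node 9→10
i=12 'a': node 10→11
i=13 'c': node 11→12  emit P1@[8:13]
i=14 'c': node 12→0 (via fail)
i=15 'd': node 0→1
i=16 'a': node 1→2
i=17 'c': node 2→3
i=18 'b': node 3→4
i=19 'c': node 4→5
i=20 'c': node 5→6  emit P0@[15:20]
i=21 'd': node 6→1 (via fail)
i=22 'a': node 1→2
i=23 'c': node 2→3
i=24 'b': node 3→4
i=25 'c': node 4→5
i=26 'c': node 5→6  emit P0@[21:26]
i=27 'b': node 6→7 (via fail)
i=28 'd': node 7→1 (via fail)
i=29 'a': node 1→2
i=30 'c': node 2→3
i=31 'b': node 3→4
i=32 'c': node 4→5
i=33 'c': node 5→6  emit P0@[28:33]
i=34 'b': node 6→7 (via fail)
i=35 'b': node 7→8
i=36 'a': node 8→9
i=37 'c': node 9→10
i=38 'a': node 10→11
i=39 'c': node 11→12  emit P1@[34:39]
i=40 'a': node 12→0 (via fail)
i=41 'b': node 0→7
i=42 'b': node 7→8
i=43 'a': node 8→9
i=44 'c': node 9→10
i=45 'a': node 10→11
i=46 'c': node 11→12  emit P1@[41:46]
i=47 'b': node 12→7 (via fail)
i=48 'b': node 7→8
i=49 'a': node 8→9
i=50 'c': node 9→10
i=51 'a': node 10→11
i=52 'c': node 11→12  emit P1@[47:52]
i=53 'd': node 12→1 (via fail)
i=54 'a': node 1→2
i=55 'c': node 2→3
i=56 'b': node 3→4
i=57 'c': node 4→5
i=58 'c': node 5→6  emit P0@[53:58]
i=59 'd': node 6→1 (via fail)
i=60 'b': node 1→7 (via fail)
i=61 'd': node 7→1 (via fail)
i=62 'a': node 1→2
i=63 'c': node 2→3
i=64 'b': node 3→4
i=65 'c': node 4→5
i=66 'c': node 5→6  emit P0@[61:66]
i=67 'b': node 6→7 (via fail)
i=68 'b': node 7→8
i=69 'a': node 8→9

Matches: [[7,1],[13,1],[20,0],[26,0],[33,0],[39,1],[46,1],[52,1],[58,0],[66,0]]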